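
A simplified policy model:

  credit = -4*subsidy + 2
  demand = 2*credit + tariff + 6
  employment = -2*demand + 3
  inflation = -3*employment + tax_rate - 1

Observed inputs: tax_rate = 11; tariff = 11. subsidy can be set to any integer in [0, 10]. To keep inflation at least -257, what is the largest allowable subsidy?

Substituting into the demand equation gives demand = -8*subsidy + 21.
This gives employment = 16*subsidy - 39.
Substituting into the inflation equation gives inflation = -48*subsidy + 127.
Require -48*subsidy + 127 ≥ -257, so subsidy ≤ 8.
The largest integer in [0, 10] satisfying this is 8.

subsidy = 8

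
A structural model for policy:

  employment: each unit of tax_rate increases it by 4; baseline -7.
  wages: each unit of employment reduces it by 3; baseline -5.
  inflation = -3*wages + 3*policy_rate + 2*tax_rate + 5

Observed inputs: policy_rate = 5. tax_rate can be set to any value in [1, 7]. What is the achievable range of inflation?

10 to 238

Substituting into the wages equation gives wages = -12*tax_rate + 16.
So inflation = 38*tax_rate - 28.
Linear in tax_rate, so extremes are at the endpoints: tax_rate = 1 gives inflation = 10; tax_rate = 7 gives inflation = 238.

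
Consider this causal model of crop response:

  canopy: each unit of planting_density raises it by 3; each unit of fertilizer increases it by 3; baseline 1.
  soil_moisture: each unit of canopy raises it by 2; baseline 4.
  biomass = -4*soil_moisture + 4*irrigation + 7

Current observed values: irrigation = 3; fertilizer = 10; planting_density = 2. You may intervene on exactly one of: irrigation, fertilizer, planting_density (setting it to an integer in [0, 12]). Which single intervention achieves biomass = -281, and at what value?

set irrigation = 6

Intervening on irrigation: with other inputs at their observed values, biomass = 4*irrigation - 305. Solving for -281 gives irrigation = 6, within [0, 12].
Intervening on fertilizer: biomass = -24*fertilizer - 53. Reaching -281 requires fertilizer = 19/2, not an integer.
Intervening on planting_density: biomass = -24*planting_density - 245. Reaching -281 requires planting_density = 3/2, not an integer.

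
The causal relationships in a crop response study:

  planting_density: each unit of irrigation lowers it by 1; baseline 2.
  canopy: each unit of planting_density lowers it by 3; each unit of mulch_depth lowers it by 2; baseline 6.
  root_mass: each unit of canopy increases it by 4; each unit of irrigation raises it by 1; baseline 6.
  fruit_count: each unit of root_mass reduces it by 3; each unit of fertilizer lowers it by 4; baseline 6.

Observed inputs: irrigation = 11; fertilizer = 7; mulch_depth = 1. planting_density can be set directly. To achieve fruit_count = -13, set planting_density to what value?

planting_density = 3

Intervening on planting_density fixes its value directly, overriding its dependence on irrigation.
Substituting into the canopy equation gives canopy = -3*planting_density + 4.
Substituting into the root_mass equation gives root_mass = -12*planting_density + 33.
This gives fruit_count = 36*planting_density - 121.
Solve 36*planting_density - 121 = -13: planting_density = (-13 + 121) / 36 = 3.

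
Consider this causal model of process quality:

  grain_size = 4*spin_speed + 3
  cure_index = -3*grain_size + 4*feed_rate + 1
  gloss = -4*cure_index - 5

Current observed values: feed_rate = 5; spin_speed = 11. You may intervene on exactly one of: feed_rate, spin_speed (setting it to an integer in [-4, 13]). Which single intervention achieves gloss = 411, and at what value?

Intervening on feed_rate: with other inputs at their observed values, gloss = -16*feed_rate + 555. Solving for 411 gives feed_rate = 9, within [-4, 13].
Intervening on spin_speed: gloss = 48*spin_speed - 53. Reaching 411 requires spin_speed = 29/3, not an integer.

set feed_rate = 9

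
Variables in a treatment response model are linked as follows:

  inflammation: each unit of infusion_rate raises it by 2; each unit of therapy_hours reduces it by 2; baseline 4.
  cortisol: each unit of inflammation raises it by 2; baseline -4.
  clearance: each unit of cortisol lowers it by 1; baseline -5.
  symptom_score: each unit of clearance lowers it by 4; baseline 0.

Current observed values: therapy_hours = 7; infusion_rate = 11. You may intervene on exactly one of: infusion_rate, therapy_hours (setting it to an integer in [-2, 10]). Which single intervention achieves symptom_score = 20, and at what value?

Intervening on infusion_rate: with other inputs at their observed values, symptom_score = 16*infusion_rate - 76. Solving for 20 gives infusion_rate = 6, within [-2, 10].
Intervening on therapy_hours: symptom_score = -16*therapy_hours + 212. Reaching 20 requires therapy_hours = 12, outside [-2, 10].

set infusion_rate = 6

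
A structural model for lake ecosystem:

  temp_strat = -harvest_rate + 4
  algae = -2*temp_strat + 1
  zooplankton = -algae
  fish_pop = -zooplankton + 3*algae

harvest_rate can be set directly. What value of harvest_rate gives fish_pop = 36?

Substituting into the algae equation gives algae = 2*harvest_rate - 7.
This gives zooplankton = -2*harvest_rate + 7.
So fish_pop = 8*harvest_rate - 28.
Solve 8*harvest_rate - 28 = 36: harvest_rate = (36 + 28) / 8 = 8.

harvest_rate = 8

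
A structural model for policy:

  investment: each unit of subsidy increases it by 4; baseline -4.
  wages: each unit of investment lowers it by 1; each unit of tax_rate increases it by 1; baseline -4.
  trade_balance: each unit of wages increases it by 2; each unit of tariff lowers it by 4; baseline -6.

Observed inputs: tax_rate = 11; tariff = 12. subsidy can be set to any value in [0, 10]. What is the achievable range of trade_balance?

Substituting into the wages equation gives wages = -4*subsidy + 11.
Substituting into the trade_balance equation gives trade_balance = -8*subsidy - 32.
Linear in subsidy, so extremes are at the endpoints: subsidy = 0 gives trade_balance = -32; subsidy = 10 gives trade_balance = -112.

-112 to -32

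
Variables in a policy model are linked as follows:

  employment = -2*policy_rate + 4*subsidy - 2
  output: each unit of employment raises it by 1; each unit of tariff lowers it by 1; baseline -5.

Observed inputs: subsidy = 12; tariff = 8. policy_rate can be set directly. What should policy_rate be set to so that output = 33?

Substituting into the employment equation gives employment = -2*policy_rate + 46.
Substituting into the output equation gives output = -2*policy_rate + 33.
Solve -2*policy_rate + 33 = 33: policy_rate = (33 - 33) / -2 = 0.

policy_rate = 0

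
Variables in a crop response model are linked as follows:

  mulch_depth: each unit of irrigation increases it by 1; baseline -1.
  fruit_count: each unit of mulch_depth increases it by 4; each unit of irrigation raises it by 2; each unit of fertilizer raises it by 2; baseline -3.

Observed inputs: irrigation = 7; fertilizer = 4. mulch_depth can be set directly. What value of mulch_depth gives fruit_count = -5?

Intervening on mulch_depth fixes its value directly, overriding its dependence on irrigation.
Substituting into the fruit_count equation gives fruit_count = 4*mulch_depth + 19.
Solve 4*mulch_depth + 19 = -5: mulch_depth = (-5 - 19) / 4 = -6.

mulch_depth = -6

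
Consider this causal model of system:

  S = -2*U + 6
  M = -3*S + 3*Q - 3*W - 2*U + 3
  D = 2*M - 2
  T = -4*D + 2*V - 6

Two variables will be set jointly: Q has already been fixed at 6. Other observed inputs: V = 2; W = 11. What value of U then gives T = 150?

With Q held at 6:
Substituting into the M equation gives M = 4*U - 30.
So D = 8*U - 62.
Substituting into the T equation gives T = -32*U + 246.
Solve -32*U + 246 = 150: U = (150 - 246) / -32 = 3.

U = 3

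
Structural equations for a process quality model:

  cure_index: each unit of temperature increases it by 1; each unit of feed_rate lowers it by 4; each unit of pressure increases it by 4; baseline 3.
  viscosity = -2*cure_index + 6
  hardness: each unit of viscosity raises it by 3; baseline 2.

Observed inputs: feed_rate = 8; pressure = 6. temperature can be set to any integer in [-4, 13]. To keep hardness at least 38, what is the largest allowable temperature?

temperature = 2

Substituting into the cure_index equation gives cure_index = temperature - 5.
Substituting into the viscosity equation gives viscosity = -2*temperature + 16.
This gives hardness = -6*temperature + 50.
Require -6*temperature + 50 ≥ 38, so temperature ≤ 2.
The largest integer in [-4, 13] satisfying this is 2.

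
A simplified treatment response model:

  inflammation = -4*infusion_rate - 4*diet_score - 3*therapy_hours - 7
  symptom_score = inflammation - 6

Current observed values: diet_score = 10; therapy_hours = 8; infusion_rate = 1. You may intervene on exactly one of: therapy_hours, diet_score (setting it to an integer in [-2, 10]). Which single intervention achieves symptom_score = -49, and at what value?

set diet_score = 2

Intervening on therapy_hours: symptom_score = -3*therapy_hours - 57. Reaching -49 requires therapy_hours = -8/3, not an integer.
Intervening on diet_score: with other inputs at their observed values, symptom_score = -4*diet_score - 41. Solving for -49 gives diet_score = 2, within [-2, 10].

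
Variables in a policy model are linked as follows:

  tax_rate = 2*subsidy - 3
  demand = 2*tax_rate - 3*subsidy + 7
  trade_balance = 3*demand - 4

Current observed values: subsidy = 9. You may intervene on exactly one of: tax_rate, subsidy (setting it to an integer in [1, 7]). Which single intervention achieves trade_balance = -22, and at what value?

Intervening on tax_rate: with other inputs at their observed values, trade_balance = 6*tax_rate - 64. Solving for -22 gives tax_rate = 7, within [1, 7].
Intervening on subsidy: trade_balance = 3*subsidy - 1. Reaching -22 requires subsidy = -7, outside [1, 7].

set tax_rate = 7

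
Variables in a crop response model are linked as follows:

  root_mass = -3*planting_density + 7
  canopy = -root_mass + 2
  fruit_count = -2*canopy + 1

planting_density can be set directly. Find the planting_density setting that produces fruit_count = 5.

planting_density = 1

Substituting into the canopy equation gives canopy = 3*planting_density - 5.
fruit_count becomes -6*planting_density + 11.
Solve -6*planting_density + 11 = 5: planting_density = (5 - 11) / -6 = 1.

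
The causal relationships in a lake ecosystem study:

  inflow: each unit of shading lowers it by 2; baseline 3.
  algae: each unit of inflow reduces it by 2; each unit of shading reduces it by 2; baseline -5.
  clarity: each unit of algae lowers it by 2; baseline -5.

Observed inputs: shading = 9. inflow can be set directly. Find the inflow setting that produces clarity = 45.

inflow = 1

Intervening on inflow fixes its value directly, overriding its dependence on shading.
Substituting into the algae equation gives algae = -2*inflow - 23.
Substituting into the clarity equation gives clarity = 4*inflow + 41.
Solve 4*inflow + 41 = 45: inflow = (45 - 41) / 4 = 1.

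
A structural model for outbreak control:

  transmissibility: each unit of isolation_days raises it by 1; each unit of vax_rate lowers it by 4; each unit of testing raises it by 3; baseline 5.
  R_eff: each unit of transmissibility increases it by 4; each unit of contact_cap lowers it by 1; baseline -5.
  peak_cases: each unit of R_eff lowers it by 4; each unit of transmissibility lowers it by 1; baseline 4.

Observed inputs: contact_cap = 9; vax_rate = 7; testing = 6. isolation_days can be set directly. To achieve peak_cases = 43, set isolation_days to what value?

isolation_days = 6

Substituting into the transmissibility equation gives transmissibility = isolation_days - 5.
Substituting into the R_eff equation gives R_eff = 4*isolation_days - 34.
So peak_cases = -17*isolation_days + 145.
Solve -17*isolation_days + 145 = 43: isolation_days = (43 - 145) / -17 = 6.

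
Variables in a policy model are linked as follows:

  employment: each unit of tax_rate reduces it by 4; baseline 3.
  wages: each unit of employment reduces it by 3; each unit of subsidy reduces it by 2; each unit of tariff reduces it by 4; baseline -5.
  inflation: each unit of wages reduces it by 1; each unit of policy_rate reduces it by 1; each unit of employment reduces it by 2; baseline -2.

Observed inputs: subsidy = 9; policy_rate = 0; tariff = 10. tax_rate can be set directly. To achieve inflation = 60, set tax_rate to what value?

tax_rate = 1

Substituting into the wages equation gives wages = 12*tax_rate - 72.
Substituting into the inflation equation gives inflation = -4*tax_rate + 64.
Solve -4*tax_rate + 64 = 60: tax_rate = (60 - 64) / -4 = 1.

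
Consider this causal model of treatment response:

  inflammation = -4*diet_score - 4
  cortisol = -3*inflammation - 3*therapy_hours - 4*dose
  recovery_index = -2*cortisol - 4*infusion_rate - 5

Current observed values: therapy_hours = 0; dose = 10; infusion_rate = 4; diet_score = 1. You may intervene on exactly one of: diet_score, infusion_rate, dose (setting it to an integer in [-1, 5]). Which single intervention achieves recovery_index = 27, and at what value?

set infusion_rate = 0

Intervening on diet_score: recovery_index = -24*diet_score + 35. Reaching 27 requires diet_score = 1/3, not an integer.
Intervening on infusion_rate: with other inputs at their observed values, recovery_index = -4*infusion_rate + 27. Solving for 27 gives infusion_rate = 0, within [-1, 5].
Intervening on dose: recovery_index = 8*dose - 69. Reaching 27 requires dose = 12, outside [-1, 5].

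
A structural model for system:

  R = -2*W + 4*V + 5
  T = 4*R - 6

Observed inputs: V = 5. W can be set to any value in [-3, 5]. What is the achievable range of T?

Substituting into the R equation gives R = -2*W + 25.
T becomes -8*W + 94.
Linear in W, so extremes are at the endpoints: W = -3 gives T = 118; W = 5 gives T = 54.

54 to 118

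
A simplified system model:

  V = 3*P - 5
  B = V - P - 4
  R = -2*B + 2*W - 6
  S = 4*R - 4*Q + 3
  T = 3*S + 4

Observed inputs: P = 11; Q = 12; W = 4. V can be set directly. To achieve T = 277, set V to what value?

Intervening on V fixes its value directly, overriding its dependence on P.
Substituting into the B equation gives B = V - 15.
Substituting into the R equation gives R = -2*V + 32.
Substituting into the S equation gives S = -8*V + 83.
So T = -24*V + 253.
Solve -24*V + 253 = 277: V = (277 - 253) / -24 = -1.

V = -1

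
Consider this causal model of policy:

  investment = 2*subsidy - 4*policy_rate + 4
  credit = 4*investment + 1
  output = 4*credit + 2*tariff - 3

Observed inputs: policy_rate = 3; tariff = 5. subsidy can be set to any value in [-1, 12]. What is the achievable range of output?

-149 to 267

Substituting into the investment equation gives investment = 2*subsidy - 8.
Substituting into the credit equation gives credit = 8*subsidy - 31.
So output = 32*subsidy - 117.
Linear in subsidy, so extremes are at the endpoints: subsidy = -1 gives output = -149; subsidy = 12 gives output = 267.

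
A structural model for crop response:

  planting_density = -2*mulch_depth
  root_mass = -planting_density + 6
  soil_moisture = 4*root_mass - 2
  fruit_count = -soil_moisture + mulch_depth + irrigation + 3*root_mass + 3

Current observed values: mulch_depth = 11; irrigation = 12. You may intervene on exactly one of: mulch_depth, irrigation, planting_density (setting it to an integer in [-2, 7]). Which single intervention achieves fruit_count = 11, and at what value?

set mulch_depth = 0

Intervening on mulch_depth: with other inputs at their observed values, fruit_count = -mulch_depth + 11. Solving for 11 gives mulch_depth = 0, within [-2, 7].
Intervening on irrigation: fruit_count = irrigation - 12. Reaching 11 requires irrigation = 23, outside [-2, 7].
Intervening on planting_density: fruit_count = planting_density + 22. Reaching 11 requires planting_density = -11, outside [-2, 7].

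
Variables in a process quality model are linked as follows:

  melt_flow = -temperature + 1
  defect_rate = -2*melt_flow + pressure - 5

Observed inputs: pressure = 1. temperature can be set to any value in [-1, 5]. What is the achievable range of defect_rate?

Substituting into the defect_rate equation gives defect_rate = 2*temperature - 6.
Linear in temperature, so extremes are at the endpoints: temperature = -1 gives defect_rate = -8; temperature = 5 gives defect_rate = 4.

-8 to 4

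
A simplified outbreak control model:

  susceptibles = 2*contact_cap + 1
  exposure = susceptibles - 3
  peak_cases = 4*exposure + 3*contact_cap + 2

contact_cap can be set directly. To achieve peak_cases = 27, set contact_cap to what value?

Substituting into the exposure equation gives exposure = 2*contact_cap - 2.
So peak_cases = 11*contact_cap - 6.
Solve 11*contact_cap - 6 = 27: contact_cap = (27 + 6) / 11 = 3.

contact_cap = 3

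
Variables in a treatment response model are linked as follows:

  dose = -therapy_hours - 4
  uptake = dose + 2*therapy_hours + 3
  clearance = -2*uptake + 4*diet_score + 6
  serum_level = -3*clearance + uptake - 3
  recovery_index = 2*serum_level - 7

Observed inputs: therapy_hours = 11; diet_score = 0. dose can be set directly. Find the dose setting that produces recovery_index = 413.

dose = 8

Intervening on dose fixes its value directly, overriding its dependence on therapy_hours.
Substituting into the uptake equation gives uptake = dose + 25.
This gives clearance = -2*dose - 44.
serum_level becomes 7*dose + 154.
Substituting into the recovery_index equation gives recovery_index = 14*dose + 301.
Solve 14*dose + 301 = 413: dose = (413 - 301) / 14 = 8.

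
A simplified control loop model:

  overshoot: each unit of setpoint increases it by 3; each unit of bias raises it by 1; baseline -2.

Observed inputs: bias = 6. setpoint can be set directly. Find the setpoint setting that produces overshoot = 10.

Substituting into the overshoot equation gives overshoot = 3*setpoint + 4.
Solve 3*setpoint + 4 = 10: setpoint = (10 - 4) / 3 = 2.

setpoint = 2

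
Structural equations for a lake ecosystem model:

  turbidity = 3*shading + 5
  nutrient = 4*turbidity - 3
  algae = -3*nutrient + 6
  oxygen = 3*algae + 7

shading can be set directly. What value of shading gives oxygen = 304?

shading = -4

Substituting into the nutrient equation gives nutrient = 12*shading + 17.
This gives algae = -36*shading - 45.
This gives oxygen = -108*shading - 128.
Solve -108*shading - 128 = 304: shading = (304 + 128) / -108 = -4.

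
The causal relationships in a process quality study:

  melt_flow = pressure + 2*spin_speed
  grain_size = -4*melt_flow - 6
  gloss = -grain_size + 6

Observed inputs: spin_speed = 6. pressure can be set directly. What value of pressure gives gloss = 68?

pressure = 2

Substituting into the melt_flow equation gives melt_flow = pressure + 12.
grain_size becomes -4*pressure - 54.
This gives gloss = 4*pressure + 60.
Solve 4*pressure + 60 = 68: pressure = (68 - 60) / 4 = 2.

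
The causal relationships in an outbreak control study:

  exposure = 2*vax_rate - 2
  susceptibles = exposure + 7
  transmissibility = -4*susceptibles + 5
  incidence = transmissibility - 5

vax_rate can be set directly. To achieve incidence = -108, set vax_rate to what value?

Substituting into the susceptibles equation gives susceptibles = 2*vax_rate + 5.
So transmissibility = -8*vax_rate - 15.
Substituting into the incidence equation gives incidence = -8*vax_rate - 20.
Solve -8*vax_rate - 20 = -108: vax_rate = (-108 + 20) / -8 = 11.

vax_rate = 11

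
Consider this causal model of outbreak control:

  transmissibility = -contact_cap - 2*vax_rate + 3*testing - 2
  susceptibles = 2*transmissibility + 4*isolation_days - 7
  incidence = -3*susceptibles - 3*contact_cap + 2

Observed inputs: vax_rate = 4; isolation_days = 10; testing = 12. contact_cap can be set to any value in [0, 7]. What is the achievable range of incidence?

-253 to -232

Substituting into the transmissibility equation gives transmissibility = -contact_cap + 26.
Substituting into the susceptibles equation gives susceptibles = -2*contact_cap + 85.
So incidence = 3*contact_cap - 253.
Linear in contact_cap, so extremes are at the endpoints: contact_cap = 0 gives incidence = -253; contact_cap = 7 gives incidence = -232.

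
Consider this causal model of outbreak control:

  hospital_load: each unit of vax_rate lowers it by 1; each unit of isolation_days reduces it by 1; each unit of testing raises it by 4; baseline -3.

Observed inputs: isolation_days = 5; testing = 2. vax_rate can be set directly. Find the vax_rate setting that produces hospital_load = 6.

vax_rate = -6

Substituting into the hospital_load equation gives hospital_load = -vax_rate.
Solve -vax_rate = 6: vax_rate = 6 / -1 = -6.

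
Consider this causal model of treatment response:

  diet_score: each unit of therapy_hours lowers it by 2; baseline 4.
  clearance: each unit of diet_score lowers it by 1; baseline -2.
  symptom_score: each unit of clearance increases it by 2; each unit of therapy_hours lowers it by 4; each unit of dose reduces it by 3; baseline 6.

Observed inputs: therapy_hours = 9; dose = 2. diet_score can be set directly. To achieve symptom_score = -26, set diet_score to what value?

Intervening on diet_score fixes its value directly, overriding its dependence on therapy_hours.
Substituting into the symptom_score equation gives symptom_score = -2*diet_score - 40.
Solve -2*diet_score - 40 = -26: diet_score = (-26 + 40) / -2 = -7.

diet_score = -7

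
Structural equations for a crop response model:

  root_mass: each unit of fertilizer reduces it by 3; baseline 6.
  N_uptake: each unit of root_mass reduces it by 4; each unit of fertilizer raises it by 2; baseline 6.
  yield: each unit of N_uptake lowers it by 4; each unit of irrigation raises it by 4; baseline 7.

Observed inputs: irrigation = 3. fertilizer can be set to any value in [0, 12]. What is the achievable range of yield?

-581 to 91

Substituting into the N_uptake equation gives N_uptake = 14*fertilizer - 18.
So yield = -56*fertilizer + 91.
Linear in fertilizer, so extremes are at the endpoints: fertilizer = 0 gives yield = 91; fertilizer = 12 gives yield = -581.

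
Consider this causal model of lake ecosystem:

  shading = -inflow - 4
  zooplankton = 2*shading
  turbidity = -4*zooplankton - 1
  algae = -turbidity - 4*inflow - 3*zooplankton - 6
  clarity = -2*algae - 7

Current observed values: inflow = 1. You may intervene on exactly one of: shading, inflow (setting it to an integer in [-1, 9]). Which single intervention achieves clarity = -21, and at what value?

set shading = 8

Intervening on shading: with other inputs at their observed values, clarity = -4*shading + 11. Solving for -21 gives shading = 8, within [-1, 9].
Intervening on inflow: clarity = 12*inflow + 19. Reaching -21 requires inflow = -10/3, not an integer.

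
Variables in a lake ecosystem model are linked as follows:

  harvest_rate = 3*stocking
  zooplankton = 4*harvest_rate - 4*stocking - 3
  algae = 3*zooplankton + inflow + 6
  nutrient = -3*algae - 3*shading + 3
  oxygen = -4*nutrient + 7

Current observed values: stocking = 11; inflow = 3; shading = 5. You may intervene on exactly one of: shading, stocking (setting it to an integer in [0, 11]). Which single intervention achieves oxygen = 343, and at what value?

set stocking = 1

Intervening on shading: oxygen = 12*shading + 3163. Reaching 343 requires shading = -235, outside [0, 11].
Intervening on stocking: with other inputs at their observed values, oxygen = 288*stocking + 55. Solving for 343 gives stocking = 1, within [0, 11].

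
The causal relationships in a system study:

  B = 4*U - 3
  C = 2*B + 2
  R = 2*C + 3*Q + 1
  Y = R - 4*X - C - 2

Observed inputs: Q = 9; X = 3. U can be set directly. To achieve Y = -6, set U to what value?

Substituting into the C equation gives C = 8*U - 4.
This gives R = 16*U + 20.
Y becomes 8*U + 10.
Solve 8*U + 10 = -6: U = (-6 - 10) / 8 = -2.

U = -2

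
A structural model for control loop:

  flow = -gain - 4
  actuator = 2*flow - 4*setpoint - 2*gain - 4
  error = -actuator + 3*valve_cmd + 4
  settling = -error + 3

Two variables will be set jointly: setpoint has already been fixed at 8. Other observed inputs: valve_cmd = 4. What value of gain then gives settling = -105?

With setpoint held at 8:
Substituting into the actuator equation gives actuator = -4*gain - 44.
error becomes 4*gain + 60.
Substituting into the settling equation gives settling = -4*gain - 57.
Solve -4*gain - 57 = -105: gain = (-105 + 57) / -4 = 12.

gain = 12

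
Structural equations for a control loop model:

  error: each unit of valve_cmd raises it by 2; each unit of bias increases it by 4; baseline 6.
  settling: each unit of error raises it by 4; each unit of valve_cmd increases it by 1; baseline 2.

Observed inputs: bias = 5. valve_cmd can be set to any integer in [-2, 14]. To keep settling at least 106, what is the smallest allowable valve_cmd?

valve_cmd = 0

Substituting into the error equation gives error = 2*valve_cmd + 26.
Substituting into the settling equation gives settling = 9*valve_cmd + 106.
Require 9*valve_cmd + 106 ≥ 106, so valve_cmd ≥ 0.
The smallest integer in [-2, 14] satisfying this is 0.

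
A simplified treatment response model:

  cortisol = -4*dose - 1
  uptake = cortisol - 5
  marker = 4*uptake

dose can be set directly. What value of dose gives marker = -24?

dose = 0

Substituting into the uptake equation gives uptake = -4*dose - 6.
marker becomes -16*dose - 24.
Solve -16*dose - 24 = -24: dose = (-24 + 24) / -16 = 0.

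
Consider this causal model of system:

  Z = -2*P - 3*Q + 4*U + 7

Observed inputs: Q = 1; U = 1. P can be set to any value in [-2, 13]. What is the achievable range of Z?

Substituting into the Z equation gives Z = -2*P + 8.
Linear in P, so extremes are at the endpoints: P = -2 gives Z = 12; P = 13 gives Z = -18.

-18 to 12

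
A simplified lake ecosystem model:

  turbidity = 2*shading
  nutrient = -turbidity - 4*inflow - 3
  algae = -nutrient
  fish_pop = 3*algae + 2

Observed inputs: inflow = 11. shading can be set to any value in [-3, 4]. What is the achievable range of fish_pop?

125 to 167

Substituting into the nutrient equation gives nutrient = -2*shading - 47.
algae becomes 2*shading + 47.
Substituting into the fish_pop equation gives fish_pop = 6*shading + 143.
Linear in shading, so extremes are at the endpoints: shading = -3 gives fish_pop = 125; shading = 4 gives fish_pop = 167.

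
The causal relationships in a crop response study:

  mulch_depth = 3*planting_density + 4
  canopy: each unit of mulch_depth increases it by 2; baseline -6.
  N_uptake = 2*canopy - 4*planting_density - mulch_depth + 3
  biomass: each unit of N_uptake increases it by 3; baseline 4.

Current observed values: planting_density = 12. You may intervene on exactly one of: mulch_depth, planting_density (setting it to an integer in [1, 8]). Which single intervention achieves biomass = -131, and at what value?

set mulch_depth = 4

Intervening on mulch_depth: with other inputs at their observed values, biomass = 9*mulch_depth - 167. Solving for -131 gives mulch_depth = 4, within [1, 8].
Intervening on planting_density: biomass = 15*planting_density + 13. Reaching -131 requires planting_density = -48/5, not an integer.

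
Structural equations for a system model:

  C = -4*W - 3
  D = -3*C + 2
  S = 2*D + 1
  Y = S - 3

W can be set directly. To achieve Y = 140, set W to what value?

W = 5

Substituting into the D equation gives D = 12*W + 11.
Substituting into the S equation gives S = 24*W + 23.
Substituting into the Y equation gives Y = 24*W + 20.
Solve 24*W + 20 = 140: W = (140 - 20) / 24 = 5.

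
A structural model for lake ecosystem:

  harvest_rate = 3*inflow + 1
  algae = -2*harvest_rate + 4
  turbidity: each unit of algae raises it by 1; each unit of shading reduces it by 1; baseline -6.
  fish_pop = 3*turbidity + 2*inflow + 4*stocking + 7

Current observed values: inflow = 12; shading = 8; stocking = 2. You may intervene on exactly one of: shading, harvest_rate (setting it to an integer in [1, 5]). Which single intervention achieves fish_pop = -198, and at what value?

set shading = 3

Intervening on shading: with other inputs at their observed values, fish_pop = -3*shading - 189. Solving for -198 gives shading = 3, within [1, 5].
Intervening on harvest_rate: fish_pop = -6*harvest_rate + 9. Reaching -198 requires harvest_rate = 69/2, not an integer.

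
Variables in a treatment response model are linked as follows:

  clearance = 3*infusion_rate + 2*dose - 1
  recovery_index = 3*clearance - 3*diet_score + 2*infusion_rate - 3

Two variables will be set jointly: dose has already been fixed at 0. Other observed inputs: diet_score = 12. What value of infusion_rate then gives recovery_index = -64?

With dose held at 0:
Substituting into the clearance equation gives clearance = 3*infusion_rate - 1.
Substituting into the recovery_index equation gives recovery_index = 11*infusion_rate - 42.
Solve 11*infusion_rate - 42 = -64: infusion_rate = (-64 + 42) / 11 = -2.

infusion_rate = -2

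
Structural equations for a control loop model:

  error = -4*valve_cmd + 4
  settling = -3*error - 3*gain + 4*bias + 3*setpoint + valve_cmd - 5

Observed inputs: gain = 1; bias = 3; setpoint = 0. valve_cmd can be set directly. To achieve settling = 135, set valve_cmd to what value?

Substituting into the settling equation gives settling = 13*valve_cmd - 8.
Solve 13*valve_cmd - 8 = 135: valve_cmd = (135 + 8) / 13 = 11.

valve_cmd = 11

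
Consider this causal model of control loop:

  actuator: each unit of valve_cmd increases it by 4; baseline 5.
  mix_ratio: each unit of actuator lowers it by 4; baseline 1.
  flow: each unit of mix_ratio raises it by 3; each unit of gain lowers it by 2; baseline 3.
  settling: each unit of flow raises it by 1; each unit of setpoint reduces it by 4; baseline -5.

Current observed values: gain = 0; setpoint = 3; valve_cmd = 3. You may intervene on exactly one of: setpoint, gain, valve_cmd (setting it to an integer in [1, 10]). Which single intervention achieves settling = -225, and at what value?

set gain = 5

Intervening on setpoint: settling = -4*setpoint - 203. Reaching -225 requires setpoint = 11/2, not an integer.
Intervening on gain: with other inputs at their observed values, settling = -2*gain - 215. Solving for -225 gives gain = 5, within [1, 10].
Intervening on valve_cmd: settling = -48*valve_cmd - 71. Reaching -225 requires valve_cmd = 77/24, not an integer.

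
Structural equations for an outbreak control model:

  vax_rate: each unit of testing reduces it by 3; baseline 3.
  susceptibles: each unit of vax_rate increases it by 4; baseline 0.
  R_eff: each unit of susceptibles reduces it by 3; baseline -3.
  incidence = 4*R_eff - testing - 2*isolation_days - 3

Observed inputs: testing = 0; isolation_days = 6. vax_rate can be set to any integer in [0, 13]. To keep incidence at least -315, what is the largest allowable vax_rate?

Intervening on vax_rate fixes its value directly, overriding its dependence on testing.
Substituting into the R_eff equation gives R_eff = -12*vax_rate - 3.
Substituting into the incidence equation gives incidence = -48*vax_rate - 27.
Require -48*vax_rate - 27 ≥ -315, so vax_rate ≤ 6.
The largest integer in [0, 13] satisfying this is 6.

vax_rate = 6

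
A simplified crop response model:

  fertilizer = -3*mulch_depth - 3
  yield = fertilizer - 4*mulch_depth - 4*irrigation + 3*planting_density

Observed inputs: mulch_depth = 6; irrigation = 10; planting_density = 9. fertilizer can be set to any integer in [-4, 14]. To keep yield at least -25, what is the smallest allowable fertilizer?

fertilizer = 12

Intervening on fertilizer fixes its value directly, overriding its dependence on mulch_depth.
Substituting into the yield equation gives yield = fertilizer - 37.
Require fertilizer - 37 ≥ -25, so fertilizer ≥ 12.
The smallest integer in [-4, 14] satisfying this is 12.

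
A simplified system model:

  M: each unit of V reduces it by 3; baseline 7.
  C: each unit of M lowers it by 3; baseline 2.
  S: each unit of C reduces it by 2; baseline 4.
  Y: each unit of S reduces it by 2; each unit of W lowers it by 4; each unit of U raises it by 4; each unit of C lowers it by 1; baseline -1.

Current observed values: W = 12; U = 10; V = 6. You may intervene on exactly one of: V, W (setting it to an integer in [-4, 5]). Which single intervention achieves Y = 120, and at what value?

Intervening on V: Y = 27*V - 74. Reaching 120 requires V = 194/27, not an integer.
Intervening on W: with other inputs at their observed values, Y = -4*W + 136. Solving for 120 gives W = 4, within [-4, 5].

set W = 4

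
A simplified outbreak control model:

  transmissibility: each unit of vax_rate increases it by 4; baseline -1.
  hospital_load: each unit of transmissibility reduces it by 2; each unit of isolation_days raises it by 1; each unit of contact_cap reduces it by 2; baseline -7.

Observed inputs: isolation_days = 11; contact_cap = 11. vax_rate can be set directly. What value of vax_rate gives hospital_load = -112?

Substituting into the hospital_load equation gives hospital_load = -8*vax_rate - 16.
Solve -8*vax_rate - 16 = -112: vax_rate = (-112 + 16) / -8 = 12.

vax_rate = 12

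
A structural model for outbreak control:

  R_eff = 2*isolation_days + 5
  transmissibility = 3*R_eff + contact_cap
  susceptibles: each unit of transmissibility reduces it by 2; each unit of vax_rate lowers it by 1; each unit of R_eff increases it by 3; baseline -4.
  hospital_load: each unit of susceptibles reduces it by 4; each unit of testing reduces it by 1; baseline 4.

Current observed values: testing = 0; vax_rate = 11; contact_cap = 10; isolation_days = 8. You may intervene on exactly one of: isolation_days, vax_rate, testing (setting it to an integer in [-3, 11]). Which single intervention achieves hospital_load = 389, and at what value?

Intervening on isolation_days: hospital_load = 24*isolation_days + 204. Reaching 389 requires isolation_days = 185/24, not an integer.
Intervening on vax_rate: hospital_load = 4*vax_rate + 352. Reaching 389 requires vax_rate = 37/4, not an integer.
Intervening on testing: with other inputs at their observed values, hospital_load = -testing + 396. Solving for 389 gives testing = 7, within [-3, 11].

set testing = 7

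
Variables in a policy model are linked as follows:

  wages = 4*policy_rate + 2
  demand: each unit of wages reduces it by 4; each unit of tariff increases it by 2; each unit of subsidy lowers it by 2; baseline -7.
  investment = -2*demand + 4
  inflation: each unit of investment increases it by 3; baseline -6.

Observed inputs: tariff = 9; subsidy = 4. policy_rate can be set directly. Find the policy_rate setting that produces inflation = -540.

policy_rate = -6

Substituting into the demand equation gives demand = -16*policy_rate - 5.
Substituting into the investment equation gives investment = 32*policy_rate + 14.
inflation becomes 96*policy_rate + 36.
Solve 96*policy_rate + 36 = -540: policy_rate = (-540 - 36) / 96 = -6.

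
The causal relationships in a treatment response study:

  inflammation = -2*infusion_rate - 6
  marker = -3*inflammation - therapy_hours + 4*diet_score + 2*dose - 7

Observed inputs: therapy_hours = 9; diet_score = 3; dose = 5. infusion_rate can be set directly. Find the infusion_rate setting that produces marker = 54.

Substituting into the marker equation gives marker = 6*infusion_rate + 24.
Solve 6*infusion_rate + 24 = 54: infusion_rate = (54 - 24) / 6 = 5.

infusion_rate = 5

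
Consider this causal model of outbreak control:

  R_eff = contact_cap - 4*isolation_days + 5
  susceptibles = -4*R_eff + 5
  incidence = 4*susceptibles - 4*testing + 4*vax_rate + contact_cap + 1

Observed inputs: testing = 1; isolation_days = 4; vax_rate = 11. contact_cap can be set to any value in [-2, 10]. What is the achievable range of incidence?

87 to 267

Substituting into the R_eff equation gives R_eff = contact_cap - 11.
Substituting into the susceptibles equation gives susceptibles = -4*contact_cap + 49.
This gives incidence = -15*contact_cap + 237.
Linear in contact_cap, so extremes are at the endpoints: contact_cap = -2 gives incidence = 267; contact_cap = 10 gives incidence = 87.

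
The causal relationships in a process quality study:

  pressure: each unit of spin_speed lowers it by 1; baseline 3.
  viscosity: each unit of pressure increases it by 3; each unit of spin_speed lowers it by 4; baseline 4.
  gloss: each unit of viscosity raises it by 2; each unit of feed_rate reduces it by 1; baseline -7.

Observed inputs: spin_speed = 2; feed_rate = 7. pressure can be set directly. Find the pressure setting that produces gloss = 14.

pressure = 6

Intervening on pressure fixes its value directly, overriding its dependence on spin_speed.
Substituting into the viscosity equation gives viscosity = 3*pressure - 4.
Substituting into the gloss equation gives gloss = 6*pressure - 22.
Solve 6*pressure - 22 = 14: pressure = (14 + 22) / 6 = 6.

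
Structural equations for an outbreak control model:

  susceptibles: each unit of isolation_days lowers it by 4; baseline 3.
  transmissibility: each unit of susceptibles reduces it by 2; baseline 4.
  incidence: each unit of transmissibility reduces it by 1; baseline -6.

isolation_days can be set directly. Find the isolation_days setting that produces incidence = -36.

isolation_days = 4

Substituting into the transmissibility equation gives transmissibility = 8*isolation_days - 2.
This gives incidence = -8*isolation_days - 4.
Solve -8*isolation_days - 4 = -36: isolation_days = (-36 + 4) / -8 = 4.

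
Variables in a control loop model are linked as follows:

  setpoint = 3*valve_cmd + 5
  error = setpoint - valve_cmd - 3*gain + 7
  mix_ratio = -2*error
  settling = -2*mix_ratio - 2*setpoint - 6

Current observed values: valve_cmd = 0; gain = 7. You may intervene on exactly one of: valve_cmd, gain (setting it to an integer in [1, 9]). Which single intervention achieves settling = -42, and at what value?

set valve_cmd = 5

Intervening on valve_cmd: with other inputs at their observed values, settling = 2*valve_cmd - 52. Solving for -42 gives valve_cmd = 5, within [1, 9].
Intervening on gain: settling = -12*gain + 32. Reaching -42 requires gain = 37/6, not an integer.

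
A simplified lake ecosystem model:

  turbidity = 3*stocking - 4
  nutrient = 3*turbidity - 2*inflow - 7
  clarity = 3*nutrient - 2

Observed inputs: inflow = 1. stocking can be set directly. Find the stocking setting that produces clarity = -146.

stocking = -3

Substituting into the nutrient equation gives nutrient = 9*stocking - 21.
Substituting into the clarity equation gives clarity = 27*stocking - 65.
Solve 27*stocking - 65 = -146: stocking = (-146 + 65) / 27 = -3.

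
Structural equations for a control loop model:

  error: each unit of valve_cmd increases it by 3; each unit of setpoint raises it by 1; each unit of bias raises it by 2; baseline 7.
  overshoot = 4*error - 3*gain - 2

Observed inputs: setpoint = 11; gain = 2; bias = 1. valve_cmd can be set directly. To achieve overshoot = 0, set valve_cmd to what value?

Substituting into the error equation gives error = 3*valve_cmd + 20.
This gives overshoot = 12*valve_cmd + 72.
Solve 12*valve_cmd + 72 = 0: valve_cmd = (0 - 72) / 12 = -6.

valve_cmd = -6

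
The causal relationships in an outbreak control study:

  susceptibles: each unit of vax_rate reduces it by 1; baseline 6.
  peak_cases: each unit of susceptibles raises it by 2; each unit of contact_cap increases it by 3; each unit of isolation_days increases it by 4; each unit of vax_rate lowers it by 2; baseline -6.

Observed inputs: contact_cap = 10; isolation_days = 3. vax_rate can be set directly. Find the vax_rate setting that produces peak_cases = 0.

Substituting into the peak_cases equation gives peak_cases = -4*vax_rate + 48.
Solve -4*vax_rate + 48 = 0: vax_rate = (0 - 48) / -4 = 12.

vax_rate = 12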